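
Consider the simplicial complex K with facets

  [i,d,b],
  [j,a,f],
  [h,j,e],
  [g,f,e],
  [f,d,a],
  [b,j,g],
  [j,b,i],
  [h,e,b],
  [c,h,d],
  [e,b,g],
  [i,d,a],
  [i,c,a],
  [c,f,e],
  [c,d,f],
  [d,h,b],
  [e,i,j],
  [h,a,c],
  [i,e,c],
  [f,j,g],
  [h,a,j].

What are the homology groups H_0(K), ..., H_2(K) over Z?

Fix the vertex order a < b < c < d < e < f < g < h < i < j and write every simplex with vertices in increasing order. Then dim K = 2 and the simplices of K are:

  0-simplices (10): a, b, c, d, e, f, g, h, i, j
  1-simplices (30): ac, ad, af, ah, ai, aj, bd, be, bg, bh, bi, bj, cd, ce, cf, ch, ci, df, dh, di, ef, eg, eh, ei, ej, fg, fj, gj, hj, ij
  2-simplices (20): ach, aci, adf, adi, afj, ahj, bdh, bdi, beg, beh, bgj, bij, cdf, cdh, cef, cei, efg, ehj, eij, fgj

Hence C_0 ≅ Z^10, C_1 ≅ Z^30, C_2 ≅ Z^20.

∂_1: C_1 → C_0 is given by ∂[p,q] = [q] − [p].
As a 10×30 matrix over Z this has rank 9, with invariant factors (1,1,1,1,1,1,1,1,1).

∂_2: C_2 → C_1 acts by ∂[p,q,r] = [q,r] − [p,r] + [p,q]. For instance
  ∂cef = ef − cf + ce,
  ∂bdi = di − bi + bd.
The resulting 30×20 matrix has rank 20, and its Smith normal form has invariant factors (1,1,1,1,1,1,1,1,1,1,1,1,1,1,1,1,1,1,1,2).

Now H_k = ker ∂_k / im ∂_{k+1}, so:

  H_0: rank C_0 − rank ∂_1 = 10 − 9 = 1, and the invariant factors of ∂_1 are all 1, so H_0 = Z.
  H_1: rank ker ∂_1 − rank ∂_2 = (30 − 9) − 20 = 1, and ∂_2 has invariant factor 2 > 1, so H_1 = Z ⊕ Z/2.
  H_2: rank ker ∂_2 − rank ∂_3 = (20 − 20) − 0 = 0, and there is no ∂_3, so H_2 = 0.

As a check, the Euler characteristic is 10 − 30 + 20 = 0, which agrees with 1 − 1 + 0 = 0.

H_0 = Z,  H_1 = Z ⊕ Z/2,  H_2 = 0.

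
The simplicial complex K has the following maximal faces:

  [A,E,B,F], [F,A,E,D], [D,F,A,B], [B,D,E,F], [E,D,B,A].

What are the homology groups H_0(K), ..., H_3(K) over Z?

H_0 ≅ Z,  H_1 = 0,  H_2 = 0,  H_3 ≅ Z.

Order the vertices as A < B < D < E < F. Listing each simplex with vertices in this order, K has dimension 3 with simplices:

  0-simplices (5): A, B, D, E, F
  1-simplices (10): AB, AD, AE, AF, BD, BE, BF, DE, DF, EF
  2-simplices (10): ABD, ABE, ABF, ADE, ADF, AEF, BDE, BDF, BEF, DEF
  3-simplices (5): ABDE, ABDF, ABEF, ADEF, BDEF

giving chain groups C_0 ≅ Z^5, C_1 ≅ Z^10, C_2 ≅ Z^10, C_3 ≅ Z^5.

The boundary map ∂_1: C_1 → C_0 sends each edge [p,q] (with p < q) to q − p.
This gives a 5×10 integer matrix of rank 4; reducing to Smith normal form yields diagonal entries (1,1,1,1).

The boundary map ∂_2: C_2 → C_1 maps a triangle to the signed sum of its edges. For instance
  ∂BEF = EF − BF + BE,
  ∂ABE = BE − AE + AB.
The resulting 10×10 matrix has rank 6, and its Smith normal form has invariant factors (1,1,1,1,1,1).

∂_3: C_3 → C_2 sends each 3-simplex σ to the alternating sum Σ_i (−1)^i (σ with its i-th vertex removed). For instance
  ∂ABDF = BDF − ADF + ABF − ABD,
  ∂ADEF = DEF − AEF + ADF − ADE.
This gives a 10×5 integer matrix of rank 4; reducing to Smith normal form yields diagonal entries (1,1,1,1).

Reading off H_k = ker ∂_k / im ∂_{k+1}:

  H_0: rank C_0 − rank ∂_1 = 5 − 4 = 1, and the invariant factors of ∂_1 are all 1, so H_0 = Z.
  H_1: rank ker ∂_1 − rank ∂_2 = (10 − 4) − 6 = 0, and the invariant factors of ∂_2 are all 1, so H_1 = 0.
  H_2: rank ker ∂_2 − rank ∂_3 = (10 − 6) − 4 = 0, and the invariant factors of ∂_3 are all 1, so H_2 = 0.
  H_3: rank ker ∂_3 − rank ∂_4 = (5 − 4) − 0 = 1, and there is no ∂_4, so H_3 = Z.

As a check, the Euler characteristic is 5 − 10 + 10 − 5 = 0, which agrees with 1 − 0 + 0 − 1 = 0.
(K is a triangulation of the 3-sphere S^3.)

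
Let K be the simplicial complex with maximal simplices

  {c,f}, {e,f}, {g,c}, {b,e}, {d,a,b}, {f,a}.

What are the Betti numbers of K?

b_0 = 1, b_1 = 1, b_2 = 0.

Take the total order a < b < c < d < e < f < g on the vertex set. Then K (dimension 2) consists of the simplices:

  0-simplices (7): a, b, c, d, e, f, g
  1-simplices (8): ab, ad, af, bd, be, cf, cg, ef
  2-simplices (1): abd

Hence C_0 ≅ Z^7, C_1 ≅ Z^8, C_2 ≅ Z^1.

The boundary map ∂_1: C_1 → C_0 is given by ∂[p,q] = [q] − [p]. For instance
  ∂cg = g − c.
The 7×8 boundary matrix has rank 6 and Smith normal form diag(1,1,1,1,1,1).

∂_2: C_2 → C_1 sends each 2-simplex [p,q,r] to [q,r] − [p,r] + [p,q]. For instance
  ∂abd = bd − ad + ab.
The resulting 8×1 matrix has rank 1, and its Smith normal form has invariant factors (1).

Now H_k = ker ∂_k / im ∂_{k+1}, so:

  H_0: rank C_0 − rank ∂_1 = 7 − 6 = 1, and the invariant factors of ∂_1 are all 1, so H_0 ≅ Z.
  H_1: rank ker ∂_1 − rank ∂_2 = (8 − 6) − 1 = 1, and the invariant factors of ∂_2 are all 1, so H_1 ≅ Z.
  H_2: rank ker ∂_2 − rank ∂_3 = (1 − 1) − 0 = 0, and there is no ∂_3, so H_2 ≅ 0.

As a check, the Euler characteristic is 7 − 8 + 1 = 0, which agrees with 1 − 1 + 0 = 0.

Hence the Betti numbers are b_0 = 1, b_1 = 1, b_2 = 0.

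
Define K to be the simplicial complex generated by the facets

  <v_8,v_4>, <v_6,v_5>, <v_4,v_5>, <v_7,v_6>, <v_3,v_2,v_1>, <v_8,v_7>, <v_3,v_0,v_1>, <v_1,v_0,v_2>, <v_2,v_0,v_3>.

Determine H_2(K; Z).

H_2 ≅ Z.

K has 9 vertices, 11 edges, 4 triangles.
rank ∂_2 = 3, rank ∂_3 = 0 ⇒ b_2 = 4 − 3 − 0 = 1. So H_2 = Z.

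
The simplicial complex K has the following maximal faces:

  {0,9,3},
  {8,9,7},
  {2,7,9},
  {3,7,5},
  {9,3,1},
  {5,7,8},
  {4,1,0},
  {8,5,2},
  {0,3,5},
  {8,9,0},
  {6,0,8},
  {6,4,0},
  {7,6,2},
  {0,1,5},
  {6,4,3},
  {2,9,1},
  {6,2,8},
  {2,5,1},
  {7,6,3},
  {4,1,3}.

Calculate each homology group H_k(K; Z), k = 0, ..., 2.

H_0 ≅ Z,  H_1 ≅ Z ⊕ Z_2,  H_2 = 0.

We work with the vertex ordering 0 < 1 < 2 < 3 < 4 < 5 < 6 < 7 < 8 < 9. The simplices of K, each written with vertices in increasing order, are:

  0-simplices (10): [0], [1], [2], [3], [4], [5], [6], [7], [8], [9]
  1-simplices (30): (30 of them)
  2-simplices (20): (20 of them)

Hence C_0 ≅ Z^10, C_1 ≅ Z^30, C_2 ≅ Z^20.

∂_1: C_1 → C_0 is given by ∂[p,q] = [q] − [p]. For instance
  ∂[0,8] = [8] − [0].
The 10×30 boundary matrix has rank 9 and Smith normal form diag(1,1,1,1,1,1,1,1,1).

∂_2: C_2 → C_1 maps a triangle to the signed sum of its edges. For instance
  ∂[0,3,5] = [3,5] − [0,5] + [0,3],
  ∂[0,8,9] = [8,9] − [0,9] + [0,8].
This gives a 30×20 integer matrix of rank 20; reducing to Smith normal form yields diagonal entries (1,1,1,1,1,1,1,1,1,1,1,1,1,1,1,1,1,1,1,2).

Reading off H_k = ker ∂_k / im ∂_{k+1}:

  H_0: rank C_0 − rank ∂_1 = 10 − 9 = 1, and the invariant factors of ∂_1 are all 1, so H_0 ≅ Z.
  H_1: rank ker ∂_1 − rank ∂_2 = (30 − 9) − 20 = 1, and ∂_2 has invariant factor 2 > 1, so H_1 ≅ Z ⊕ Z_2.
  H_2: rank ker ∂_2 − rank ∂_3 = (20 − 20) − 0 = 0, and there is no ∂_3, so H_2 ≅ 0.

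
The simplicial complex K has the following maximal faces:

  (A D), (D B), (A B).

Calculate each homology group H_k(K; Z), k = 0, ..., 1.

H_0 = Z,  H_1 = Z.

Order the vertices as A < B < D. Listing each simplex with vertices in this order, K has dimension 1 with simplices:

  0-simplices (3): A, B, D
  1-simplices (3): AB, AD, BD

Hence C_0 ≅ Z^3, C_1 ≅ Z^3.

The boundary map ∂_1: C_1 → C_0 maps an edge to its endpoints' difference, ∂[p,q] = q − p. For instance
  ∂AB = B − A.
As a 3×3 matrix over Z this has rank 2, with invariant factors (1,1).

From H_k ≅ ker(∂_k) / im(∂_{k+1}) we obtain:

  H_0: rank C_0 − rank ∂_1 = 3 − 2 = 1, and the invariant factors of ∂_1 are all 1, so H_0 ≅ Z.
  H_1: rank ker ∂_1 − rank ∂_2 = (3 − 2) − 0 = 1, and there is no ∂_2, so H_1 ≅ Z.

As a check, the Euler characteristic is 3 − 3 = 0, which agrees with 1 − 1 = 0.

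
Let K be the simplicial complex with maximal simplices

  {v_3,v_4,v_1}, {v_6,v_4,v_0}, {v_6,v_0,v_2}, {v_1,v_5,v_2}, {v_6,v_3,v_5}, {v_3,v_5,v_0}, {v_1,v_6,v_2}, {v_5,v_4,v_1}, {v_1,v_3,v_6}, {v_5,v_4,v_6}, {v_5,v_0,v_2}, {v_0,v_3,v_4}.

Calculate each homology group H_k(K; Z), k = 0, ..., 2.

We work with the vertex ordering v_0 < v_1 < v_2 < v_3 < v_4 < v_5 < v_6. The simplices of K, each written with vertices in increasing order, are:

  0-simplices (7): [v_0], [v_1], [v_2], [v_3], [v_4], [v_5], [v_6]
  1-simplices (18): (18 of them)
  2-simplices (12): (12 of them)

so the chain groups are C_0 ≅ Z^7, C_1 ≅ Z^18, C_2 ≅ Z^12.

∂_1: C_1 → C_0 maps an edge to its endpoints' difference, ∂[p,q] = q − p.
The resulting 7×18 matrix has rank 6, and its Smith normal form has invariant factors (1,1,1,1,1,1).

∂_2: C_2 → C_1 maps a triangle to the signed sum of its edges. For instance
  ∂[v_1,v_2,v_6] = [v_2,v_6] − [v_1,v_6] + [v_1,v_2],
  ∂[v_1,v_4,v_5] = [v_4,v_5] − [v_1,v_5] + [v_1,v_4].
The resulting 18×12 matrix has rank 12, and its Smith normal form has invariant factors (1,1,1,1,1,1,1,1,1,1,1,2).

Reading off H_k = ker ∂_k / im ∂_{k+1}:

  H_0: rank C_0 − rank ∂_1 = 7 − 6 = 1, and the invariant factors of ∂_1 are all 1, so H_0 ≅ Z.
  H_1: rank ker ∂_1 − rank ∂_2 = (18 − 6) − 12 = 0, and ∂_2 has invariant factor 2 > 1, so H_1 ≅ Z/2.
  H_2: rank ker ∂_2 − rank ∂_3 = (12 − 12) − 0 = 0, and there is no ∂_3, so H_2 ≅ 0.

As a check, the Euler characteristic is 7 − 18 + 12 = 1, which agrees with 1 − 0 + 0 = 1.
(K is a triangulation of the real projective plane RP^2.)

H_0 ≅ Z,  H_1 ≅ Z/2,  H_2 = 0.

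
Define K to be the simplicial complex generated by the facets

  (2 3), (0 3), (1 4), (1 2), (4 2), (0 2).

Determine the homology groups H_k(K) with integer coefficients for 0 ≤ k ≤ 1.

H_0 ≅ Z,  H_1 ≅ Z^2.

Take the total order 0 < 1 < 2 < 3 < 4 on the vertex set. Then K (dimension 1) consists of the simplices:

  0-simplices (5): [0], [1], [2], [3], [4]
  1-simplices (6): [0,2], [0,3], [1,2], [1,4], [2,3], [2,4]

Hence C_0 ≅ Z^5, C_1 ≅ Z^6.

∂_1: C_1 → C_0 maps an edge to its endpoints' difference, ∂[p,q] = q − p.
The 5×6 boundary matrix has rank 4 and Smith normal form diag(1,1,1,1).

Now H_k = ker ∂_k / im ∂_{k+1}, so:

  H_0: rank C_0 − rank ∂_1 = 5 − 4 = 1, and the invariant factors of ∂_1 are all 1, so H_0 ≅ Z.
  H_1: rank ker ∂_1 − rank ∂_2 = (6 − 4) − 0 = 2, and there is no ∂_2, so H_1 ≅ Z^2.

As a check, the Euler characteristic is 5 − 6 = -1, which agrees with 1 − 2 = -1.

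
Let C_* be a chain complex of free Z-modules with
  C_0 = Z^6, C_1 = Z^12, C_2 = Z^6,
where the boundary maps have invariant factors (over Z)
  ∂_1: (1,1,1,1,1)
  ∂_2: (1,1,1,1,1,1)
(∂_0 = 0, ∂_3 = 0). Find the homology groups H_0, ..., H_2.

H_0: b_0 = 6 − 0 − 5 = 1; torsion from ∂_1 factors > 1: none. So H_0 = Z.
H_1: b_1 = 12 − 5 − 6 = 1; torsion from ∂_2 factors > 1: none. So H_1 = Z.
H_2: b_2 = 6 − 6 − 0 = 0; torsion from ∂_3 factors > 1: none. So H_2 = 0.

H_0 = Z,  H_1 = Z,  H_2 = 0.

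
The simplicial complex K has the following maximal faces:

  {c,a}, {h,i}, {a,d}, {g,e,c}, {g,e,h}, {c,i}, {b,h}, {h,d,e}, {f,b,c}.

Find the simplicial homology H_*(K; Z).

H_0 = Z,  H_1 = Z^3,  H_2 = 0.

K has 9 vertices, 15 edges, 4 triangles.
rank ∂_0 = 0, rank ∂_1 = 8 ⇒ b_0 = 9 − 0 − 8 = 1; all invariant factors of ∂_1 are 1 so no torsion. So H_0 = Z.
rank ∂_1 = 8, rank ∂_2 = 4 ⇒ b_1 = 15 − 8 − 4 = 3; all invariant factors of ∂_2 are 1 so no torsion. So H_1 = Z^3.
rank ∂_2 = 4, rank ∂_3 = 0 ⇒ b_2 = 4 − 4 − 0 = 0. So H_2 = 0.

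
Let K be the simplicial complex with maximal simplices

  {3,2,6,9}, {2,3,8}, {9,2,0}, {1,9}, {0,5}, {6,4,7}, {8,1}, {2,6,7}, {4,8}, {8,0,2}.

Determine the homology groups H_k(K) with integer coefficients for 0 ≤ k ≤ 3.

H_0 = Z,  H_1 = Z^2,  H_2 = 0,  H_3 = 0.

Take the total order 0 < 1 < 2 < 3 < 4 < 5 < 6 < 7 < 8 < 9 on the vertex set. Then K (dimension 3) consists of the simplices:

  0-simplices (10): [0], [1], [2], [3], [4], [5], [6], [7], [8], [9]
  1-simplices (19): [0,2], [0,5], [0,8], [0,9], [1,8], [1,9], [2,3], [2,6], [2,7], [2,8], [2,9], [3,6], [3,8], [3,9], [4,6], [4,7], [4,8], [6,7], [6,9]
  2-simplices (9): [0,2,8], [0,2,9], [2,3,6], [2,3,8], [2,3,9], [2,6,7], [2,6,9], [3,6,9], [4,6,7]
  3-simplices (1): [2,3,6,9]

giving chain groups C_0 ≅ Z^10, C_1 ≅ Z^19, C_2 ≅ Z^9, C_3 ≅ Z^1.

∂_1: C_1 → C_0 is given by ∂[p,q] = [q] − [p]. For instance
  ∂[3,6] = [6] − [3].
As a 10×19 matrix over Z this has rank 9, with invariant factors (1,1,1,1,1,1,1,1,1).

Boundary ∂_2: C_2 → C_1 acts by ∂[p,q,r] = [q,r] − [p,r] + [p,q]. For instance
  ∂[2,6,9] = [6,9] − [2,9] + [2,6],
  ∂[0,2,9] = [2,9] − [0,9] + [0,2].
As a 19×9 matrix over Z this has rank 8, with invariant factors (1,1,1,1,1,1,1,1).

The boundary map ∂_3: C_3 → C_2 sends each 3-simplex σ to the alternating sum Σ_i (−1)^i (σ with its i-th vertex removed). For instance
  ∂[2,3,6,9] = [3,6,9] − [2,6,9] + [2,3,9] − [2,3,6].
The 9×1 boundary matrix has rank 1 and Smith normal form diag(1).

Reading off H_k = ker ∂_k / im ∂_{k+1}:

  H_0: rank C_0 − rank ∂_1 = 10 − 9 = 1, and the invariant factors of ∂_1 are all 1, so H_0 = Z.
  H_1: rank ker ∂_1 − rank ∂_2 = (19 − 9) − 8 = 2, and the invariant factors of ∂_2 are all 1, so H_1 = Z^2.
  H_2: rank ker ∂_2 − rank ∂_3 = (9 − 8) − 1 = 0, and the invariant factors of ∂_3 are all 1, so H_2 = 0.
  H_3: rank ker ∂_3 − rank ∂_4 = (1 − 1) − 0 = 0, and there is no ∂_4, so H_3 = 0.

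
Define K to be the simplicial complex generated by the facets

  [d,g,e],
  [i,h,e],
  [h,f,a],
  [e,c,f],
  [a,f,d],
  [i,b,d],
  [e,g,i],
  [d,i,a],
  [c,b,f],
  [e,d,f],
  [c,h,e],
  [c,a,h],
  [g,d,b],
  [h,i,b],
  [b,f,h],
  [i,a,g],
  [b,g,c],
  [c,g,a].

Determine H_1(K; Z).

H_1 ≅ Z ⊕ Z/2.

Order the vertices as a < b < c < d < e < f < g < h < i. Listing each simplex with vertices in this order, K has dimension 2 with simplices:

  0-simplices (9): a, b, c, d, e, f, g, h, i
  1-simplices (27): ac, ad, af, ag, ah, ai, bc, bd, bf, bg, bh, bi, ce, cf, cg, ch, de, df, dg, di, ef, eg, eh, ei, fh, gi, hi
  2-simplices (18): acg, ach, adf, adi, afh, agi, bcf, bcg, bdg, bdi, bfh, bhi, cef, ceh, def, deg, egi, ehi

giving chain groups C_0 ≅ Z^9, C_1 ≅ Z^27, C_2 ≅ Z^18.

Boundary ∂_1: C_1 → C_0 sends each edge [p,q] (with p < q) to q − p.
This gives a 9×27 integer matrix of rank 8; reducing to Smith normal form yields diagonal entries (1,1,1,1,1,1,1,1).

Boundary ∂_2: C_2 → C_1 acts by ∂[p,q,r] = [q,r] − [p,r] + [p,q]. For instance
  ∂bcg = cg − bg + bc,
  ∂ehi = hi − ei + eh.
The resulting 27×18 matrix has rank 18, and its Smith normal form has invariant factors (1,1,1,1,1,1,1,1,1,1,1,1,1,1,1,1,1,2).

Computing H_k = (kernel of ∂_k) / (image of ∂_{k+1}):

  H_1: rank ker ∂_1 − rank ∂_2 = (27 − 8) − 18 = 1, and ∂_2 has invariant factor 2 > 1, so H_1 = Z ⊕ Z/2.

(K is a triangulation of the Klein bottle.)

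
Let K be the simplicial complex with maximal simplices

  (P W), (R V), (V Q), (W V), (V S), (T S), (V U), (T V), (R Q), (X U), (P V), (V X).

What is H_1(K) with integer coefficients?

We work with the vertex ordering P < Q < R < S < T < U < V < W < X. The simplices of K, each written with vertices in increasing order, are:

  0-simplices (9): P, Q, R, S, T, U, V, W, X
  1-simplices (12): PV, PW, QR, QV, RV, ST, SV, TV, UV, UX, VW, VX

giving chain groups C_0 ≅ Z^9, C_1 ≅ Z^12.

The boundary map ∂_1: C_1 → C_0 maps an edge to its endpoints' difference, ∂[p,q] = q − p. For instance
  ∂SV = V − S.
The 9×12 boundary matrix has rank 8 and Smith normal form diag(1,1,1,1,1,1,1,1).

Now H_k = ker ∂_k / im ∂_{k+1}, so:

  H_1: rank ker ∂_1 − rank ∂_2 = (12 − 8) − 0 = 4, and there is no ∂_2, so H_1 = Z^4.

(K is a triangulation of a wedge of 4 circles.)

H_1 ≅ Z^4.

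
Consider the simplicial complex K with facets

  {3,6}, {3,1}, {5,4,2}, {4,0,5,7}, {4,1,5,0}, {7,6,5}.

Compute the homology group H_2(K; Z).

H_2 ≅ 0.

Take the total order 0 < 1 < 2 < 3 < 4 < 5 < 6 < 7 on the vertex set. Then K (dimension 3) consists of the simplices:

  0-simplices (8): [0], [1], [2], [3], [4], [5], [6], [7]
  1-simplices (15): [0,1], [0,4], [0,5], [0,7], [1,3], [1,4], [1,5], [2,4], [2,5], [3,6], [4,5], [4,7], [5,6], [5,7], [6,7]
  2-simplices (9): [0,1,4], [0,1,5], [0,4,5], [0,4,7], [0,5,7], [1,4,5], [2,4,5], [4,5,7], [5,6,7]
  3-simplices (2): [0,1,4,5], [0,4,5,7]

giving chain groups C_0 ≅ Z^8, C_1 ≅ Z^15, C_2 ≅ Z^9, C_3 ≅ Z^2.

∂_1: C_1 → C_0 sends each edge [p,q] (with p < q) to q − p.
The resulting 8×15 matrix has rank 7, and its Smith normal form has invariant factors (1,1,1,1,1,1,1).

The boundary map ∂_2: C_2 → C_1 acts by ∂[p,q,r] = [q,r] − [p,r] + [p,q]. For instance
  ∂[2,4,5] = [4,5] − [2,5] + [2,4],
  ∂[0,1,5] = [1,5] − [0,5] + [0,1].
This gives a 15×9 integer matrix of rank 7; reducing to Smith normal form yields diagonal entries (1,1,1,1,1,1,1).

∂_3: C_3 → C_2 sends each 3-simplex σ to the alternating sum Σ_i (−1)^i (σ with its i-th vertex removed). For instance
  ∂[0,4,5,7] = [4,5,7] − [0,5,7] + [0,4,7] − [0,4,5],
  ∂[0,1,4,5] = [1,4,5] − [0,4,5] + [0,1,5] − [0,1,4].
The resulting 9×2 matrix has rank 2, and its Smith normal form has invariant factors (1,1).

Computing H_k = (kernel of ∂_k) / (image of ∂_{k+1}):

  H_2: rank ker ∂_2 − rank ∂_3 = (9 − 7) − 2 = 0, and the invariant factors of ∂_3 are all 1, so H_2 ≅ 0.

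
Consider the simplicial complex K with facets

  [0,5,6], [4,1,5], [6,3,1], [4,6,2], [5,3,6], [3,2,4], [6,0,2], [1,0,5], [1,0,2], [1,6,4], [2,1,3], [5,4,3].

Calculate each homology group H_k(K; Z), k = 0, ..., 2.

H_0 = Z,  H_1 = Z/2Z,  H_2 = 0.

Order the vertices as 0 < 1 < 2 < 3 < 4 < 5 < 6. Listing each simplex with vertices in this order, K has dimension 2 with simplices:

  0-simplices (7): [0], [1], [2], [3], [4], [5], [6]
  1-simplices (18): [0,1], [0,2], [0,5], [0,6], [1,2], [1,3], [1,4], [1,5], [1,6], [2,3], [2,4], [2,6], [3,4], [3,5], [3,6], [4,5], [4,6], [5,6]
  2-simplices (12): [0,1,2], [0,1,5], [0,2,6], [0,5,6], [1,2,3], [1,3,6], [1,4,5], [1,4,6], [2,3,4], [2,4,6], [3,4,5], [3,5,6]

giving chain groups C_0 ≅ Z^7, C_1 ≅ Z^18, C_2 ≅ Z^12.

∂_1: C_1 → C_0 maps an edge to its endpoints' difference, ∂[p,q] = q − p. For instance
  ∂[3,6] = [6] − [3].
The 7×18 boundary matrix has rank 6 and Smith normal form diag(1,1,1,1,1,1).

The boundary map ∂_2: C_2 → C_1 acts by ∂[p,q,r] = [q,r] − [p,r] + [p,q]. For instance
  ∂[1,4,6] = [4,6] − [1,6] + [1,4],
  ∂[1,2,3] = [2,3] − [1,3] + [1,2].
The 18×12 boundary matrix has rank 12 and Smith normal form diag(1,1,1,1,1,1,1,1,1,1,1,2).

Reading off H_k = ker ∂_k / im ∂_{k+1}:

  H_0: rank C_0 − rank ∂_1 = 7 − 6 = 1, and the invariant factors of ∂_1 are all 1, so H_0 ≅ Z.
  H_1: rank ker ∂_1 − rank ∂_2 = (18 − 6) − 12 = 0, and ∂_2 has invariant factor 2 > 1, so H_1 ≅ Z/2Z.
  H_2: rank ker ∂_2 − rank ∂_3 = (12 − 12) − 0 = 0, and there is no ∂_3, so H_2 ≅ 0.

As a check, the Euler characteristic is 7 − 18 + 12 = 1, which agrees with 1 − 0 + 0 = 1.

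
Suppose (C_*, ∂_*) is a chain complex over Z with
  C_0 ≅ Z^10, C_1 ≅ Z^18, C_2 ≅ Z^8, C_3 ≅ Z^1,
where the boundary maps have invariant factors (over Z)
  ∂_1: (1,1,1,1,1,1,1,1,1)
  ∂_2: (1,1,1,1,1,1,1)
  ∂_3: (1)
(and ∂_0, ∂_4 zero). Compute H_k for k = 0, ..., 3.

H_0 ≅ Z,  H_1 ≅ Z^2,  H_2 = 0,  H_3 = 0.

H_0: b_0 = 10 − 0 − 9 = 1; torsion from ∂_1 factors > 1: none. So H_0 ≅ Z.
H_1: b_1 = 18 − 9 − 7 = 2; torsion from ∂_2 factors > 1: none. So H_1 ≅ Z^2.
H_2: b_2 = 8 − 7 − 1 = 0; torsion from ∂_3 factors > 1: none. So H_2 ≅ 0.
H_3: b_3 = 1 − 1 − 0 = 0; torsion from ∂_4 factors > 1: none. So H_3 ≅ 0.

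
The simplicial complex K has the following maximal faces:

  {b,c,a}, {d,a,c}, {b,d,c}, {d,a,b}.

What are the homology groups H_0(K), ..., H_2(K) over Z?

Order the vertices as a < b < c < d. Listing each simplex with vertices in this order, K has dimension 2 with simplices:

  0-simplices (4): a, b, c, d
  1-simplices (6): ab, ac, ad, bc, bd, cd
  2-simplices (4): abc, abd, acd, bcd

Hence C_0 ≅ Z^4, C_1 ≅ Z^6, C_2 ≅ Z^4.

∂_1: C_1 → C_0 sends each edge [p,q] (with p < q) to q − p.
As a 4×6 matrix over Z this has rank 3, with invariant factors (1,1,1).

The boundary map ∂_2: C_2 → C_1 acts by ∂[p,q,r] = [q,r] − [p,r] + [p,q]. For instance
  ∂bcd = cd − bd + bc,
  ∂acd = cd − ad + ac.
As a 6×4 matrix over Z this has rank 3, with invariant factors (1,1,1).

Now H_k = ker ∂_k / im ∂_{k+1}, so:

  H_0: rank C_0 − rank ∂_1 = 4 − 3 = 1, and the invariant factors of ∂_1 are all 1, so H_0 = Z.
  H_1: rank ker ∂_1 − rank ∂_2 = (6 − 3) − 3 = 0, and the invariant factors of ∂_2 are all 1, so H_1 = 0.
  H_2: rank ker ∂_2 − rank ∂_3 = (4 − 3) − 0 = 1, and there is no ∂_3, so H_2 = Z.

H_0 ≅ Z,  H_1 = 0,  H_2 ≅ Z.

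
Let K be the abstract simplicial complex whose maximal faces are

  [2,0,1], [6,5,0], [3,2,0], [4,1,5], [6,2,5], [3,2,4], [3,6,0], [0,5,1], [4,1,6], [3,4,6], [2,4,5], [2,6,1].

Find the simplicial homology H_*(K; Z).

Order the vertices as 0 < 1 < 2 < 3 < 4 < 5 < 6. Listing each simplex with vertices in this order, K has dimension 2 with simplices:

  0-simplices (7): [0], [1], [2], [3], [4], [5], [6]
  1-simplices (18): [0,1], [0,2], [0,3], [0,5], [0,6], [1,2], [1,4], [1,5], [1,6], [2,3], [2,4], [2,5], [2,6], [3,4], [3,6], [4,5], [4,6], [5,6]
  2-simplices (12): [0,1,2], [0,1,5], [0,2,3], [0,3,6], [0,5,6], [1,2,6], [1,4,5], [1,4,6], [2,3,4], [2,4,5], [2,5,6], [3,4,6]

giving chain groups C_0 ≅ Z^7, C_1 ≅ Z^18, C_2 ≅ Z^12.

Boundary ∂_1: C_1 → C_0 is given by ∂[p,q] = [q] − [p]. For instance
  ∂[0,6] = [6] − [0].
This gives a 7×18 integer matrix of rank 6; reducing to Smith normal form yields diagonal entries (1,1,1,1,1,1).

The boundary map ∂_2: C_2 → C_1 acts by ∂[p,q,r] = [q,r] − [p,r] + [p,q]. For instance
  ∂[0,2,3] = [2,3] − [0,3] + [0,2],
  ∂[2,4,5] = [4,5] − [2,5] + [2,4].
The resulting 18×12 matrix has rank 12, and its Smith normal form has invariant factors (1,1,1,1,1,1,1,1,1,1,1,2).

Computing H_k = (kernel of ∂_k) / (image of ∂_{k+1}):

  H_0: rank C_0 − rank ∂_1 = 7 − 6 = 1, and the invariant factors of ∂_1 are all 1, so H_0 = Z.
  H_1: rank ker ∂_1 − rank ∂_2 = (18 − 6) − 12 = 0, and ∂_2 has invariant factor 2 > 1, so H_1 = Z/2.
  H_2: rank ker ∂_2 − rank ∂_3 = (12 − 12) − 0 = 0, and there is no ∂_3, so H_2 = 0.

As a check, the Euler characteristic is 7 − 18 + 12 = 1, which agrees with 1 − 0 + 0 = 1.

H_0 ≅ Z,  H_1 ≅ Z/2,  H_2 = 0.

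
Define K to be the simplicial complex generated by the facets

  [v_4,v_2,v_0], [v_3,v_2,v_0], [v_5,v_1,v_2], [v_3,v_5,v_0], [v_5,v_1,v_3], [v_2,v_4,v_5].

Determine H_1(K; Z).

H_1 ≅ Z.

Order the vertices as v_0 < v_1 < v_2 < v_3 < v_4 < v_5. Listing each simplex with vertices in this order, K has dimension 2 with simplices:

  0-simplices (6): [v_0], [v_1], [v_2], [v_3], [v_4], [v_5]
  1-simplices (12): [v_0,v_2], [v_0,v_3], [v_0,v_4], [v_0,v_5], [v_1,v_2], [v_1,v_3], [v_1,v_5], [v_2,v_3], [v_2,v_4], [v_2,v_5], [v_3,v_5], [v_4,v_5]
  2-simplices (6): [v_0,v_2,v_3], [v_0,v_2,v_4], [v_0,v_3,v_5], [v_1,v_2,v_5], [v_1,v_3,v_5], [v_2,v_4,v_5]

Hence C_0 ≅ Z^6, C_1 ≅ Z^12, C_2 ≅ Z^6.

Boundary ∂_1: C_1 → C_0 maps an edge to its endpoints' difference, ∂[p,q] = q − p. For instance
  ∂[v_0,v_2] = [v_2] − [v_0].
As a 6×12 matrix over Z this has rank 5, with invariant factors (1,1,1,1,1).

∂_2: C_2 → C_1 sends each 2-simplex [p,q,r] to [q,r] − [p,r] + [p,q]. For instance
  ∂[v_1,v_2,v_5] = [v_2,v_5] − [v_1,v_5] + [v_1,v_2],
  ∂[v_0,v_2,v_4] = [v_2,v_4] − [v_0,v_4] + [v_0,v_2].
This gives a 12×6 integer matrix of rank 6; reducing to Smith normal form yields diagonal entries (1,1,1,1,1,1).

From H_k ≅ ker(∂_k) / im(∂_{k+1}) we obtain:

  H_1: rank ker ∂_1 − rank ∂_2 = (12 − 5) − 6 = 1, and the invariant factors of ∂_2 are all 1, so H_1 = Z.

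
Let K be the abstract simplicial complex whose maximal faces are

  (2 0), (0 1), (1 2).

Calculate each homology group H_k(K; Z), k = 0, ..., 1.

H_0 ≅ Z,  H_1 ≅ Z.

Take the total order 0 < 1 < 2 on the vertex set. Then K (dimension 1) consists of the simplices:

  0-simplices (3): [0], [1], [2]
  1-simplices (3): [0,1], [0,2], [1,2]

Hence C_0 ≅ Z^3, C_1 ≅ Z^3.

Boundary ∂_1: C_1 → C_0 maps an edge to its endpoints' difference, ∂[p,q] = q − p.
The resulting 3×3 matrix has rank 2, and its Smith normal form has invariant factors (1,1).

Computing H_k = (kernel of ∂_k) / (image of ∂_{k+1}):

  H_0: rank C_0 − rank ∂_1 = 3 − 2 = 1, and the invariant factors of ∂_1 are all 1, so H_0 ≅ Z.
  H_1: rank ker ∂_1 − rank ∂_2 = (3 − 2) − 0 = 1, and there is no ∂_2, so H_1 ≅ Z.

As a check, the Euler characteristic is 3 − 3 = 0, which agrees with 1 − 1 = 0.
(K is a triangulation of the circle S^1.)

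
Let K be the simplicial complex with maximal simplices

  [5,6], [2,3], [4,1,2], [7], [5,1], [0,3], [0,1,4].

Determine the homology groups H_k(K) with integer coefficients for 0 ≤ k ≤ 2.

H_0 = Z^2,  H_1 = Z,  H_2 = 0.

Order the vertices as 0 < 1 < 2 < 3 < 4 < 5 < 6 < 7. Listing each simplex with vertices in this order, K has dimension 2 with simplices:

  0-simplices (8): [0], [1], [2], [3], [4], [5], [6], [7]
  1-simplices (9): [0,1], [0,3], [0,4], [1,2], [1,4], [1,5], [2,3], [2,4], [5,6]
  2-simplices (2): [0,1,4], [1,2,4]

so the chain groups are C_0 ≅ Z^8, C_1 ≅ Z^9, C_2 ≅ Z^2.

∂_1: C_1 → C_0 sends each edge [p,q] (with p < q) to q − p.
This gives a 8×9 integer matrix of rank 6; reducing to Smith normal form yields diagonal entries (1,1,1,1,1,1).

The boundary map ∂_2: C_2 → C_1 maps a triangle to the signed sum of its edges. For instance
  ∂[0,1,4] = [1,4] − [0,4] + [0,1],
  ∂[1,2,4] = [2,4] − [1,4] + [1,2].
As a 9×2 matrix over Z this has rank 2, with invariant factors (1,1).

Now H_k = ker ∂_k / im ∂_{k+1}, so:

  H_0: rank C_0 − rank ∂_1 = 8 − 6 = 2, and the invariant factors of ∂_1 are all 1, so H_0 = Z^2.
  H_1: rank ker ∂_1 − rank ∂_2 = (9 − 6) − 2 = 1, and the invariant factors of ∂_2 are all 1, so H_1 = Z.
  H_2: rank ker ∂_2 − rank ∂_3 = (2 − 2) − 0 = 0, and there is no ∂_3, so H_2 = 0.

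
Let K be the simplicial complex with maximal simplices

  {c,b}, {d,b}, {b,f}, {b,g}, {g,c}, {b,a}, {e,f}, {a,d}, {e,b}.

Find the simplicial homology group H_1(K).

H_1 = Z^3.

Order the vertices as a < b < c < d < e < f < g. Listing each simplex with vertices in this order, K has dimension 1 with simplices:

  0-simplices (7): a, b, c, d, e, f, g
  1-simplices (9): ab, ad, bc, bd, be, bf, bg, cg, ef

giving chain groups C_0 ≅ Z^7, C_1 ≅ Z^9.

Boundary ∂_1: C_1 → C_0 is given by ∂[p,q] = [q] − [p].
This gives a 7×9 integer matrix of rank 6; reducing to Smith normal form yields diagonal entries (1,1,1,1,1,1).

From H_k ≅ ker(∂_k) / im(∂_{k+1}) we obtain:

  H_1: rank ker ∂_1 − rank ∂_2 = (9 − 6) − 0 = 3, and there is no ∂_2, so H_1 = Z^3.

(K is a triangulation of a wedge of 3 circles.)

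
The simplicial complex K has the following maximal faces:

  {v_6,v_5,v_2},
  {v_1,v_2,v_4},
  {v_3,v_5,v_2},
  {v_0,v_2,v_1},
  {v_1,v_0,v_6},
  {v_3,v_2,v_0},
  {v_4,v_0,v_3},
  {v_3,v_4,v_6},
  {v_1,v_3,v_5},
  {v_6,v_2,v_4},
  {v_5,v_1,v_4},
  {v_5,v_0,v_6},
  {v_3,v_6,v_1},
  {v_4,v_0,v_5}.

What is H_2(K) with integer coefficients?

H_2 = Z.

Order the vertices as v_0 < v_1 < v_2 < v_3 < v_4 < v_5 < v_6. Listing each simplex with vertices in this order, K has dimension 2 with simplices:

  0-simplices (7): [v_0], [v_1], [v_2], [v_3], [v_4], [v_5], [v_6]
  1-simplices (21): (21 of them)
  2-simplices (14): (14 of them)

giving chain groups C_0 ≅ Z^7, C_1 ≅ Z^21, C_2 ≅ Z^14.

Boundary ∂_1: C_1 → C_0 is given by ∂[p,q] = [q] − [p]. For instance
  ∂[v_5,v_6] = [v_6] − [v_5].
As a 7×21 matrix over Z this has rank 6, with invariant factors (1,1,1,1,1,1).

Boundary ∂_2: C_2 → C_1 acts by ∂[p,q,r] = [q,r] − [p,r] + [p,q]. For instance
  ∂[v_0,v_1,v_6] = [v_1,v_6] − [v_0,v_6] + [v_0,v_1],
  ∂[v_1,v_4,v_5] = [v_4,v_5] − [v_1,v_5] + [v_1,v_4].
The 21×14 boundary matrix has rank 13 and Smith normal form diag(1,1,1,1,1,1,1,1,1,1,1,1,1).

From H_k ≅ ker(∂_k) / im(∂_{k+1}) we obtain:

  H_2: rank ker ∂_2 − rank ∂_3 = (14 − 13) − 0 = 1, and there is no ∂_3, so H_2 ≅ Z.

(K is a triangulation of the torus T^2.)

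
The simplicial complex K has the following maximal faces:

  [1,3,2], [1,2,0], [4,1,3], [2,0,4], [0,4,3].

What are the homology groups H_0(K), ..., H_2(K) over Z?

H_0 = Z,  H_1 = Z,  H_2 = 0.

Fix the vertex order 0 < 1 < 2 < 3 < 4 and write every simplex with vertices in increasing order. Then dim K = 2 and the simplices of K are:

  0-simplices (5): [0], [1], [2], [3], [4]
  1-simplices (10): [0,1], [0,2], [0,3], [0,4], [1,2], [1,3], [1,4], [2,3], [2,4], [3,4]
  2-simplices (5): [0,1,2], [0,2,4], [0,3,4], [1,2,3], [1,3,4]

Hence C_0 ≅ Z^5, C_1 ≅ Z^10, C_2 ≅ Z^5.

Boundary ∂_1: C_1 → C_0 maps an edge to its endpoints' difference, ∂[p,q] = q − p. For instance
  ∂[0,2] = [2] − [0].
The resulting 5×10 matrix has rank 4, and its Smith normal form has invariant factors (1,1,1,1).

Boundary ∂_2: C_2 → C_1 sends each 2-simplex [p,q,r] to [q,r] − [p,r] + [p,q]. For instance
  ∂[0,3,4] = [3,4] − [0,4] + [0,3],
  ∂[0,1,2] = [1,2] − [0,2] + [0,1].
The 10×5 boundary matrix has rank 5 and Smith normal form diag(1,1,1,1,1).

Computing H_k = (kernel of ∂_k) / (image of ∂_{k+1}):

  H_0: rank C_0 − rank ∂_1 = 5 − 4 = 1, and the invariant factors of ∂_1 are all 1, so H_0 ≅ Z.
  H_1: rank ker ∂_1 − rank ∂_2 = (10 − 4) − 5 = 1, and the invariant factors of ∂_2 are all 1, so H_1 ≅ Z.
  H_2: rank ker ∂_2 − rank ∂_3 = (5 − 5) − 0 = 0, and there is no ∂_3, so H_2 ≅ 0.

(K is a triangulation of the Möbius band.)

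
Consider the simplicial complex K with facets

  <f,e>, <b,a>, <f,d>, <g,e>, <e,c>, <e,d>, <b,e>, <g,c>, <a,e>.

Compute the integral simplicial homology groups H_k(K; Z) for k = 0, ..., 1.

H_0 ≅ Z,  H_1 ≅ Z^3.

We work with the vertex ordering a < b < c < d < e < f < g. The simplices of K, each written with vertices in increasing order, are:

  0-simplices (7): a, b, c, d, e, f, g
  1-simplices (9): ab, ae, be, ce, cg, de, df, ef, eg

so the chain groups are C_0 ≅ Z^7, C_1 ≅ Z^9.

Boundary ∂_1: C_1 → C_0 sends each edge [p,q] (with p < q) to q − p.
The resulting 7×9 matrix has rank 6, and its Smith normal form has invariant factors (1,1,1,1,1,1).

Now H_k = ker ∂_k / im ∂_{k+1}, so:

  H_0: rank C_0 − rank ∂_1 = 7 − 6 = 1, and the invariant factors of ∂_1 are all 1, so H_0 = Z.
  H_1: rank ker ∂_1 − rank ∂_2 = (9 − 6) − 0 = 3, and there is no ∂_2, so H_1 = Z^3.

(K is a triangulation of a wedge of 3 circles.)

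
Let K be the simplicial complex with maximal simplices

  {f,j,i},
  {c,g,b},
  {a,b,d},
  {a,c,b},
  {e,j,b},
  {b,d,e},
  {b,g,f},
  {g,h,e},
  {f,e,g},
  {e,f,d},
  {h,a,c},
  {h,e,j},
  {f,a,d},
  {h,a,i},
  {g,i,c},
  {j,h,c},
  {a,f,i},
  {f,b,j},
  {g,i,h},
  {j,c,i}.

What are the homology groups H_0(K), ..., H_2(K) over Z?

H_0 = Z,  H_1 = Z ⊕ Z/2,  H_2 = 0.

Order the vertices as a < b < c < d < e < f < g < h < i < j. Listing each simplex with vertices in this order, K has dimension 2 with simplices:

  0-simplices (10): a, b, c, d, e, f, g, h, i, j
  1-simplices (30): ab, ac, ad, af, ah, ai, bc, bd, be, bf, bg, bj, cg, ch, ci, cj, de, df, ef, eg, eh, ej, fg, fi, fj, gh, gi, hi, hj, ij
  2-simplices (20): abc, abd, ach, adf, afi, ahi, bcg, bde, bej, bfg, bfj, cgi, chj, cij, def, efg, egh, ehj, fij, ghi

so the chain groups are C_0 ≅ Z^10, C_1 ≅ Z^30, C_2 ≅ Z^20.

The boundary map ∂_1: C_1 → C_0 is given by ∂[p,q] = [q] − [p]. For instance
  ∂ai = i − a.
As a 10×30 matrix over Z this has rank 9, with invariant factors (1,1,1,1,1,1,1,1,1).

∂_2: C_2 → C_1 maps a triangle to the signed sum of its edges. For instance
  ∂ehj = hj − ej + eh,
  ∂fij = ij − fj + fi.
As a 30×20 matrix over Z this has rank 20, with invariant factors (1,1,1,1,1,1,1,1,1,1,1,1,1,1,1,1,1,1,1,2).

From H_k ≅ ker(∂_k) / im(∂_{k+1}) we obtain:

  H_0: rank C_0 − rank ∂_1 = 10 − 9 = 1, and the invariant factors of ∂_1 are all 1, so H_0 ≅ Z.
  H_1: rank ker ∂_1 − rank ∂_2 = (30 − 9) − 20 = 1, and ∂_2 has invariant factor 2 > 1, so H_1 ≅ Z ⊕ Z/2.
  H_2: rank ker ∂_2 − rank ∂_3 = (20 − 20) − 0 = 0, and there is no ∂_3, so H_2 ≅ 0.

As a check, the Euler characteristic is 10 − 30 + 20 = 0, which agrees with 1 − 1 + 0 = 0.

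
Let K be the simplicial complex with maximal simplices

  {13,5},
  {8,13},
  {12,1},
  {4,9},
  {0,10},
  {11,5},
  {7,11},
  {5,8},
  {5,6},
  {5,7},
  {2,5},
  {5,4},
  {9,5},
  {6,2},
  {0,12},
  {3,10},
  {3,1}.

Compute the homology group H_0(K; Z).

H_0 = Z^2.

Order the vertices as 0 < 1 < 2 < 3 < 4 < 5 < 6 < 7 < 8 < 9 < 10 < 11 < 12 < 13. Listing each simplex with vertices in this order, K has dimension 1 with simplices:

  0-simplices (14): [0], [1], [2], [3], [4], [5], [6], [7], [8], [9], [10], [11], [12], [13]
  1-simplices (17): [0,10], [0,12], [1,3], [1,12], [2,5], [2,6], [3,10], [4,5], [4,9], [5,6], [5,7], [5,8], [5,9], [5,11], [5,13], [7,11], [8,13]

so the chain groups are C_0 ≅ Z^14, C_1 ≅ Z^17.

The boundary map ∂_1: C_1 → C_0 is given by ∂[p,q] = [q] − [p]. For instance
  ∂[2,6] = [6] − [2].
This gives a 14×17 integer matrix of rank 12; reducing to Smith normal form yields diagonal entries (1,1,1,1,1,1,1,1,1,1,1,1).

Reading off H_k = ker ∂_k / im ∂_{k+1}:

  H_0: rank C_0 − rank ∂_1 = 14 − 12 = 2, and the invariant factors of ∂_1 are all 1, so H_0 ≅ Z^2.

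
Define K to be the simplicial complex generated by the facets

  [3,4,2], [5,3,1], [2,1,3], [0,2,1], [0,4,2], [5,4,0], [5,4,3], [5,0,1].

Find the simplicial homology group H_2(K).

H_2 = Z.

We work with the vertex ordering 0 < 1 < 2 < 3 < 4 < 5. The simplices of K, each written with vertices in increasing order, are:

  0-simplices (6): [0], [1], [2], [3], [4], [5]
  1-simplices (12): [0,1], [0,2], [0,4], [0,5], [1,2], [1,3], [1,5], [2,3], [2,4], [3,4], [3,5], [4,5]
  2-simplices (8): [0,1,2], [0,1,5], [0,2,4], [0,4,5], [1,2,3], [1,3,5], [2,3,4], [3,4,5]

giving chain groups C_0 ≅ Z^6, C_1 ≅ Z^12, C_2 ≅ Z^8.

The boundary map ∂_1: C_1 → C_0 maps an edge to its endpoints' difference, ∂[p,q] = q − p. For instance
  ∂[0,1] = [1] − [0].
The resulting 6×12 matrix has rank 5, and its Smith normal form has invariant factors (1,1,1,1,1).

Boundary ∂_2: C_2 → C_1 maps a triangle to the signed sum of its edges. For instance
  ∂[0,1,5] = [1,5] − [0,5] + [0,1],
  ∂[0,1,2] = [1,2] − [0,2] + [0,1].
As a 12×8 matrix over Z this has rank 7, with invariant factors (1,1,1,1,1,1,1).

Computing H_k = (kernel of ∂_k) / (image of ∂_{k+1}):

  H_2: rank ker ∂_2 − rank ∂_3 = (8 − 7) − 0 = 1, and there is no ∂_3, so H_2 = Z.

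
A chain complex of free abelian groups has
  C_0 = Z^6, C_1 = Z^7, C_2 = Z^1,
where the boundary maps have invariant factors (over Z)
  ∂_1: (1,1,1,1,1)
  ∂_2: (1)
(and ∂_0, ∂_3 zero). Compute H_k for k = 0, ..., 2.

H_0: b_0 = 6 − 0 − 5 = 1; torsion from ∂_1 factors > 1: none. So H_0 ≅ Z.
H_1: b_1 = 7 − 5 − 1 = 1; torsion from ∂_2 factors > 1: none. So H_1 ≅ Z.
H_2: b_2 = 1 − 1 − 0 = 0; torsion from ∂_3 factors > 1: none. So H_2 ≅ 0.

H_0 ≅ Z,  H_1 ≅ Z,  H_2 = 0.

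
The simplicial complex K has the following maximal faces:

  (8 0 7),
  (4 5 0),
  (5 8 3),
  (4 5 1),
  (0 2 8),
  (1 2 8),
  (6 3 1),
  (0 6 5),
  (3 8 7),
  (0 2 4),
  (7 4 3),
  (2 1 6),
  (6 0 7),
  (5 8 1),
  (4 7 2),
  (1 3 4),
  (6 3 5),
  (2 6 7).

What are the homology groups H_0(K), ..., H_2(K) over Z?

H_0 ≅ Z,  H_1 ≅ Z ⊕ Z/2,  H_2 = 0.

Order the vertices as 0 < 1 < 2 < 3 < 4 < 5 < 6 < 7 < 8. Listing each simplex with vertices in this order, K has dimension 2 with simplices:

  0-simplices (9): [0], [1], [2], [3], [4], [5], [6], [7], [8]
  1-simplices (27): (27 of them)
  2-simplices (18): [0,2,4], [0,2,8], [0,4,5], [0,5,6], [0,6,7], [0,7,8], [1,2,6], [1,2,8], [1,3,4], [1,3,6], [1,4,5], [1,5,8], [2,4,7], [2,6,7], [3,4,7], [3,5,6], [3,5,8], [3,7,8]

so the chain groups are C_0 ≅ Z^9, C_1 ≅ Z^27, C_2 ≅ Z^18.

∂_1: C_1 → C_0 sends each edge [p,q] (with p < q) to q − p.
As a 9×27 matrix over Z this has rank 8, with invariant factors (1,1,1,1,1,1,1,1).

∂_2: C_2 → C_1 acts by ∂[p,q,r] = [q,r] − [p,r] + [p,q]. For instance
  ∂[2,4,7] = [4,7] − [2,7] + [2,4],
  ∂[0,5,6] = [5,6] − [0,6] + [0,5].
As a 27×18 matrix over Z this has rank 18, with invariant factors (1,1,1,1,1,1,1,1,1,1,1,1,1,1,1,1,1,2).

Reading off H_k = ker ∂_k / im ∂_{k+1}:

  H_0: rank C_0 − rank ∂_1 = 9 − 8 = 1, and the invariant factors of ∂_1 are all 1, so H_0 = Z.
  H_1: rank ker ∂_1 − rank ∂_2 = (27 − 8) − 18 = 1, and ∂_2 has invariant factor 2 > 1, so H_1 = Z ⊕ Z/2.
  H_2: rank ker ∂_2 − rank ∂_3 = (18 − 18) − 0 = 0, and there is no ∂_3, so H_2 = 0.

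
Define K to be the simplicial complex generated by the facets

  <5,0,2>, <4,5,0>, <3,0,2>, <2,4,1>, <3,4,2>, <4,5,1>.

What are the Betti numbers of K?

b_0 = 1, b_1 = 1, b_2 = 0.

We work with the vertex ordering 0 < 1 < 2 < 3 < 4 < 5. The simplices of K, each written with vertices in increasing order, are:

  0-simplices (6): [0], [1], [2], [3], [4], [5]
  1-simplices (12): [0,2], [0,3], [0,4], [0,5], [1,2], [1,4], [1,5], [2,3], [2,4], [2,5], [3,4], [4,5]
  2-simplices (6): [0,2,3], [0,2,5], [0,4,5], [1,2,4], [1,4,5], [2,3,4]

Hence C_0 ≅ Z^6, C_1 ≅ Z^12, C_2 ≅ Z^6.

Boundary ∂_1: C_1 → C_0 is given by ∂[p,q] = [q] − [p]. For instance
  ∂[0,4] = [4] − [0].
The 6×12 boundary matrix has rank 5 and Smith normal form diag(1,1,1,1,1).

The boundary map ∂_2: C_2 → C_1 acts by ∂[p,q,r] = [q,r] − [p,r] + [p,q]. For instance
  ∂[0,2,5] = [2,5] − [0,5] + [0,2],
  ∂[1,4,5] = [4,5] − [1,5] + [1,4].
The 12×6 boundary matrix has rank 6 and Smith normal form diag(1,1,1,1,1,1).

Computing H_k = (kernel of ∂_k) / (image of ∂_{k+1}):

  H_0: rank C_0 − rank ∂_1 = 6 − 5 = 1, and the invariant factors of ∂_1 are all 1, so H_0 = Z.
  H_1: rank ker ∂_1 − rank ∂_2 = (12 − 5) − 6 = 1, and the invariant factors of ∂_2 are all 1, so H_1 = Z.
  H_2: rank ker ∂_2 − rank ∂_3 = (6 − 6) − 0 = 0, and there is no ∂_3, so H_2 = 0.

As a check, the Euler characteristic is 6 − 12 + 6 = 0, which agrees with 1 − 1 + 0 = 0.
(K is a triangulation of the cylinder S^1 x I.)

Hence the Betti numbers are b_0 = 1, b_1 = 1, b_2 = 0.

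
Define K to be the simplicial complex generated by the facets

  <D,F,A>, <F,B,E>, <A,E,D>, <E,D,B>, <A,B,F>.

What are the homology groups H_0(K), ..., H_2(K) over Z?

H_0 = Z,  H_1 = Z,  H_2 = 0.

K has 5 vertices, 10 edges, 5 triangles.
rank ∂_0 = 0, rank ∂_1 = 4 ⇒ b_0 = 5 − 0 − 4 = 1; all invariant factors of ∂_1 are 1 so no torsion. So H_0 = Z.
rank ∂_1 = 4, rank ∂_2 = 5 ⇒ b_1 = 10 − 4 − 5 = 1; all invariant factors of ∂_2 are 1 so no torsion. So H_1 = Z.
rank ∂_2 = 5, rank ∂_3 = 0 ⇒ b_2 = 5 − 5 − 0 = 0. So H_2 = 0.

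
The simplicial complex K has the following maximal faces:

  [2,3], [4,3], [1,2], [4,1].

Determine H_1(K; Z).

H_1 = Z.

We work with the vertex ordering 1 < 2 < 3 < 4. The simplices of K, each written with vertices in increasing order, are:

  0-simplices (4): [1], [2], [3], [4]
  1-simplices (4): [1,2], [1,4], [2,3], [3,4]

Hence C_0 ≅ Z^4, C_1 ≅ Z^4.

∂_1: C_1 → C_0 sends each edge [p,q] (with p < q) to q − p. For instance
  ∂[3,4] = [4] − [3].
This gives a 4×4 integer matrix of rank 3; reducing to Smith normal form yields diagonal entries (1,1,1).

Computing H_k = (kernel of ∂_k) / (image of ∂_{k+1}):

  H_1: rank ker ∂_1 − rank ∂_2 = (4 − 3) − 0 = 1, and there is no ∂_2, so H_1 ≅ Z.

(K is a triangulation of the circle S^1.)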